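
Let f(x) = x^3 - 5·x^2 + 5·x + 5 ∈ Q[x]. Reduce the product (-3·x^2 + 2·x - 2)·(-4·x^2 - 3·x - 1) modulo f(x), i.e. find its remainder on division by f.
a · b ≡ 250·x^2 - 361·x - 303 (mod f(x))

First multiply in Q[x] without reducing: a · b = 12·x^4 + x^3 + 5·x^2 + 4·x + 2. Now divide by f(x) = x^3 - 5·x^2 + 5·x + 5, eliminating the leading term at each step:
  leading term 12·x^4: subtract (12·x)·f(x) = 12·x^4 - 60·x^3 + 60·x^2 + 60·x, leaving 61·x^3 - 55·x^2 - 56·x + 2
  leading term 61·x^3: subtract (61)·f(x) = 61·x^3 - 305·x^2 + 305·x + 305, leaving 250·x^2 - 361·x - 303
The degree is now < 3, so this is the remainder. Hence a · b ≡ 250·x^2 - 361·x - 303 in Q[x]/(f).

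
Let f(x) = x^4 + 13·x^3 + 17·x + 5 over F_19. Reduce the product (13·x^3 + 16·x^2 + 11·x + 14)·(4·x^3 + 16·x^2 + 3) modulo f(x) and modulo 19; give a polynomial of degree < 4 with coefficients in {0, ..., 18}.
a · b ≡ 2·x^2 + 9·x + 3 (mod f(x))

Multiply as integer polynomials: a · b = 52·x^6 + 272·x^5 + 300·x^4 + 271·x^3 + 272·x^2 + 33·x + 42. Reducing coefficients mod 19: a · b ≡ 14·x^6 + 6·x^5 + 15·x^4 + 5·x^3 + 6·x^2 + 14·x + 4. Now divide by f(x) = x^4 + 13·x^3 + 17·x + 5 in F_19[x], eliminating the leading term at each step:
  leading term 14·x^6: subtract (14·x^2)·f(x) = 14·x^6 + 11·x^5 + 10·x^3 + 13·x^2, leaving 14·x^5 + 15·x^4 + 14·x^3 + 12·x^2 + 14·x + 4 (coefficients mod 19)
  leading term 14·x^5: subtract (14·x)·f(x) = 14·x^5 + 11·x^4 + 10·x^2 + 13·x, leaving 4·x^4 + 14·x^3 + 2·x^2 + x + 4 (coefficients mod 19)
  leading term 4·x^4: subtract (4)·f(x) = 4·x^4 + 14·x^3 + 11·x + 1, leaving 2·x^2 + 9·x + 3 (coefficients mod 19)
The degree is now < 4, so this is the remainder. Hence a · b ≡ 2·x^2 + 9·x + 3 in F_19[x]/(f).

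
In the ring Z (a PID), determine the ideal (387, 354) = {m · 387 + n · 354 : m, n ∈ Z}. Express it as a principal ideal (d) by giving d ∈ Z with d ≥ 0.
(387, 354) = (3); d = 3

In the PID Z, (a, b) is generated by gcd(a, b). Compute gcd(387, 354) with the extended Euclidean algorithm, tracking rows (r, s, t) with s·387 + t·354 = r:
  row A: (387, 1, 0)   [1·387 + 0·354 = 387]
  row B: (354, 0, 1)   [0·387 + 1·354 = 354]
  387 = 1·354 + 33   → row C = row A − 1·row B = (33, 1, −1)   [check: 1·387 − 1·354 = 33]
  354 = 10·33 + 24   → row D = row B − 10·row C = (24, −10, 11)   [check: −10·387 + 11·354 = 24]
  33 = 1·24 + 9   → row E = row C − 1·row D = (9, 11, −12)   [check: 11·387 − 12·354 = 9]
  24 = 2·9 + 6   → row F = row D − 2·row E = (6, −32, 35)   [check: −32·387 + 35·354 = 6]
  9 = 1·6 + 3   → row G = row E − 1·row F = (3, 43, −47)   [check: 43·387 − 47·354 = 3]
  6 = 2·3 + 0   → remainder 0, stop. gcd = 3 (last nonzero row G).
So gcd(387, 354) = 3, with Bézout identity 43·387 − 47·354 = 3. Containment (⊇): the Bézout identity exhibits 3 as an element of (387, 354), giving (3) ⊆ (387, 354). Containment (⊆): since 3 | 387 and 3 | 354 (387 = 3·129, 354 = 3·118), every Z-linear combination of 387 and 354 is divisible by 3, so (387, 354) ⊆ (3). Therefore (387, 354) = (3), d = 3.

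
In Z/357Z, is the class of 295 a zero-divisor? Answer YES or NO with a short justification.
gcd(295, 357) = 1, so 295 is a unit in Z/357Z (it has a multiplicative inverse). A unit cannot be a zero-divisor: if 295·b ≡ 0 then multiplying both sides by 295^(−1) gives b ≡ 0. So 295 is not a zero-divisor.

Final answer: NO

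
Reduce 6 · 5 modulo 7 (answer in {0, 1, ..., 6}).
Both factors are already reduced mod 7. 6 · 5 = 30. Dividing by 7: 30 = 4·7 + 2. So (6 · 5) mod 7 = 2.

Final answer: 2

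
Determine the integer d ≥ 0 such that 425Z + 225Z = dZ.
In the PID Z, (a, b) is generated by gcd(a, b). Compute gcd(425, 225) with the extended Euclidean algorithm, tracking rows (r, s, t) with s·425 + t·225 = r:
  row A: (425, 1, 0)   [1·425 + 0·225 = 425]
  row B: (225, 0, 1)   [0·425 + 1·225 = 225]
  425 = 1·225 + 200   → row C = row A − 1·row B = (200, 1, −1)   [check: 1·425 − 1·225 = 200]
  225 = 1·200 + 25   → row D = row B − 1·row C = (25, −1, 2)   [check: −1·425 + 2·225 = 25]
  200 = 8·25 + 0   → remainder 0, stop. gcd = 25 (last nonzero row D).
So gcd(425, 225) = 25, with Bézout identity −1·425 + 2·225 = 25. Containment (⊇): the Bézout identity exhibits 25 as an element of (425, 225), giving (25) ⊆ (425, 225). Containment (⊆): since 25 | 425 and 25 | 225 (425 = 25·17, 225 = 25·9), every Z-linear combination of 425 and 225 is divisible by 25, so (425, 225) ⊆ (25). Therefore (425, 225) = (25), d = 25.

Final answer: (425, 225) = (25); d = 25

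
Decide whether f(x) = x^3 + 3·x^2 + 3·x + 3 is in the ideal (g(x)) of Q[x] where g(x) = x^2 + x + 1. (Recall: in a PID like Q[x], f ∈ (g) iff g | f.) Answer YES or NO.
NO

In Q[x] the ideal (g) consists of all multiples of g, so f ∈ (g) iff g | f, i.e. iff the remainder of f on division by g is 0. Divide f by g (g is monic, so eliminate the leading term of the running remainder at each step):
  leading term x^3: subtract (x)·g(x) = x^3 + x^2 + x, leaving 2·x^2 + 2·x + 3
  leading term 2·x^2: subtract (2)·g(x) = 2·x^2 + 2·x + 2, leaving 1
The remainder r(x) = 1 ≠ 0 (and deg r < deg g), so g ∤ f, i.e. f ∉ (g).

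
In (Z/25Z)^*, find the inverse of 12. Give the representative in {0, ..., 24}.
Apply the extended Euclidean algorithm to (25, 12), tracking rows (r, s, t) with s·25 + t·12 = r. Each division r_prev = q·r_cur + r_new produces the new row as (previous row) − q·(current row):
  row A: (25, 1, 0)   [1·25 + 0·12 = 25]
  row B: (12, 0, 1)   [0·25 + 1·12 = 12]
  25 = 2·12 + 1   → row C = row A − 2·row B = (1, 1, −2)   [check: 1·25 − 2·12 = 1]
  12 = 12·1 + 0   → remainder 0, stop. gcd = 1 (last nonzero row C).
The gcd is 1, so 12 is invertible mod 25. The last nonzero row gives 1·25 − 2·12 = 1, so t = −2. So 12^(−1) ≡ −2 ≡ 23 (mod 25). Verify: 12 · 23 = 276 ≡ 1 (mod 25). ✓

Final answer: 12^(−1) ≡ 23 (mod 25)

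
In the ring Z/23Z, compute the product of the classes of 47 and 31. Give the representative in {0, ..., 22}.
Reduce the factors first: 47 ≡ 1, 31 ≡ 8 (mod 23), so 47 · 31 ≡ 1 · 8 (mod 23). 1 · 8 = 8. Dividing by 23: 8 = 0·23 + 8. So (47 · 31) mod 23 = 8.

Final answer: 8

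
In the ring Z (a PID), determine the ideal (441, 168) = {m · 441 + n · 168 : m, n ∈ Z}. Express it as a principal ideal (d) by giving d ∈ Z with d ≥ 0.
(441, 168) = (21); d = 21

In the PID Z, (a, b) is generated by gcd(a, b). Compute gcd(441, 168) with the extended Euclidean algorithm, tracking rows (r, s, t) with s·441 + t·168 = r:
  row A: (441, 1, 0)   [1·441 + 0·168 = 441]
  row B: (168, 0, 1)   [0·441 + 1·168 = 168]
  441 = 2·168 + 105   → row C = row A − 2·row B = (105, 1, −2)   [check: 1·441 − 2·168 = 105]
  168 = 1·105 + 63   → row D = row B − 1·row C = (63, −1, 3)   [check: −1·441 + 3·168 = 63]
  105 = 1·63 + 42   → row E = row C − 1·row D = (42, 2, −5)   [check: 2·441 − 5·168 = 42]
  63 = 1·42 + 21   → row F = row D − 1·row E = (21, −3, 8)   [check: −3·441 + 8·168 = 21]
  42 = 2·21 + 0   → remainder 0, stop. gcd = 21 (last nonzero row F).
So gcd(441, 168) = 21, with Bézout identity −3·441 + 8·168 = 21. Containment (⊇): the Bézout identity exhibits 21 as an element of (441, 168), giving (21) ⊆ (441, 168). Containment (⊆): since 21 | 441 and 21 | 168 (441 = 21·21, 168 = 21·8), every Z-linear combination of 441 and 168 is divisible by 21, so (441, 168) ⊆ (21). Therefore (441, 168) = (21), d = 21.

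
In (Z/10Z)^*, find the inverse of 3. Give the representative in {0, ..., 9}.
3^(−1) ≡ 7 (mod 10)

Apply the extended Euclidean algorithm to (10, 3), tracking rows (r, s, t) with s·10 + t·3 = r. Each division r_prev = q·r_cur + r_new produces the new row as (previous row) − q·(current row):
  row A: (10, 1, 0)   [1·10 + 0·3 = 10]
  row B: (3, 0, 1)   [0·10 + 1·3 = 3]
  10 = 3·3 + 1   → row C = row A − 3·row B = (1, 1, −3)   [check: 1·10 − 3·3 = 1]
  3 = 3·1 + 0   → remainder 0, stop. gcd = 1 (last nonzero row C).
The gcd is 1, so 3 is invertible mod 10. The last nonzero row gives 1·10 − 3·3 = 1, so t = −3. So 3^(−1) ≡ −3 ≡ 7 (mod 10). Verify: 3 · 7 = 21 ≡ 1 (mod 10). ✓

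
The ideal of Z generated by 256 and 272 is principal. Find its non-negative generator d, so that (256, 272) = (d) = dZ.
In the PID Z, (a, b) is generated by gcd(a, b). Compute gcd(272, 256) with the extended Euclidean algorithm, tracking rows (r, s, t) with s·272 + t·256 = r:
  row A: (272, 1, 0)   [1·272 + 0·256 = 272]
  row B: (256, 0, 1)   [0·272 + 1·256 = 256]
  272 = 1·256 + 16   → row C = row A − 1·row B = (16, 1, −1)   [check: 1·272 − 1·256 = 16]
  256 = 16·16 + 0   → remainder 0, stop. gcd = 16 (last nonzero row C).
So gcd(256, 272) = 16, with Bézout identity 1·272 − 1·256 = 16. Containment (⊇): the Bézout identity exhibits 16 as an element of (256, 272), giving (16) ⊆ (256, 272). Containment (⊆): since 16 | 256 and 16 | 272 (256 = 16·16, 272 = 16·17), every Z-linear combination of 256 and 272 is divisible by 16, so (256, 272) ⊆ (16). Therefore (256, 272) = (16), d = 16.

Final answer: (256, 272) = (16); d = 16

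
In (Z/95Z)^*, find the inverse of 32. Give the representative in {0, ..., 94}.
Apply the extended Euclidean algorithm to (95, 32), tracking rows (r, s, t) with s·95 + t·32 = r. Each division r_prev = q·r_cur + r_new produces the new row as (previous row) − q·(current row):
  row A: (95, 1, 0)   [1·95 + 0·32 = 95]
  row B: (32, 0, 1)   [0·95 + 1·32 = 32]
  95 = 2·32 + 31   → row C = row A − 2·row B = (31, 1, −2)   [check: 1·95 − 2·32 = 31]
  32 = 1·31 + 1   → row D = row B − 1·row C = (1, −1, 3)   [check: −1·95 + 3·32 = 1]
  31 = 31·1 + 0   → remainder 0, stop. gcd = 1 (last nonzero row D).
The gcd is 1, so 32 is invertible mod 95. The last nonzero row gives −1·95 + 3·32 = 1, so t = 3. So 32^(−1) ≡ 3 (mod 95). Verify: 32 · 3 = 96 ≡ 1 (mod 95). ✓

Final answer: 32^(−1) ≡ 3 (mod 95)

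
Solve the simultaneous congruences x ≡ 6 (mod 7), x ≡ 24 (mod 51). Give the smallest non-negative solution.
x ≡ 279 (mod 357); the representative in [0, 357) is 279

The moduli 7, 51 are pairwise coprime, so by the CRT there is a unique solution mod 7·51 = 357.
Solve by successive substitution. Start with x ≡ 6 (mod 7).
  Combine with x ≡ 24 (mod 51): write x = 6 + 7·t and require 6 + 7·t ≡ 24 (mod 51), i.e. 7·t ≡ 24 − 6 ≡ 18 (mod 51). Since 7^(−1) ≡ 22 (mod 51), t ≡ 22·18 ≡ 39 (mod 51). So x ≡ 6 + 7·39 = 279 (mod 357).
Unique solution in [0, 357): x = 279.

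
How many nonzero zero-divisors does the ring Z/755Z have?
Z/755Z has 154 nonzero zero-divisors

In Z/755Z each nonzero element is either a unit (gcd with 755 is 1) or a zero-divisor (gcd > 1). The number of units is φ(755): factorise 755 = 5 · 151, so φ(755) = (5 − 1) · (151 − 1) = 4 · 150 = 600. The nonzero elements number 755 − 1 = 754. Hence the nonzero zero-divisors number 754 − 600 = 154.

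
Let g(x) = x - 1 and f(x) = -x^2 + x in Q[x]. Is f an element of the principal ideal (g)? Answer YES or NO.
In Q[x] the ideal (g) consists of all multiples of g, so f ∈ (g) iff g | f, i.e. iff the remainder of f on division by g is 0. Divide f by g (g is monic, so eliminate the leading term of the running remainder at each step):
  leading term -x^2: subtract (-x)·g(x) = -x^2 + x, leaving 0
The remainder is 0, so f(x) = g(x) · h(x) with h(x) = -x. Hence g | f, i.e. f ∈ (g).

Final answer: YES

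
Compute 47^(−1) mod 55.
Apply the extended Euclidean algorithm to (55, 47), tracking rows (r, s, t) with s·55 + t·47 = r. Each division r_prev = q·r_cur + r_new produces the new row as (previous row) − q·(current row):
  row A: (55, 1, 0)   [1·55 + 0·47 = 55]
  row B: (47, 0, 1)   [0·55 + 1·47 = 47]
  55 = 1·47 + 8   → row C = row A − 1·row B = (8, 1, −1)   [check: 1·55 − 1·47 = 8]
  47 = 5·8 + 7   → row D = row B − 5·row C = (7, −5, 6)   [check: −5·55 + 6·47 = 7]
  8 = 1·7 + 1   → row E = row C − 1·row D = (1, 6, −7)   [check: 6·55 − 7·47 = 1]
  7 = 7·1 + 0   → remainder 0, stop. gcd = 1 (last nonzero row E).
The gcd is 1, so 47 is invertible mod 55. The last nonzero row gives 6·55 − 7·47 = 1, so t = −7. So 47^(−1) ≡ −7 ≡ 48 (mod 55). Verify: 47 · 48 = 2256 ≡ 1 (mod 55). ✓

Final answer: 47^(−1) ≡ 48 (mod 55)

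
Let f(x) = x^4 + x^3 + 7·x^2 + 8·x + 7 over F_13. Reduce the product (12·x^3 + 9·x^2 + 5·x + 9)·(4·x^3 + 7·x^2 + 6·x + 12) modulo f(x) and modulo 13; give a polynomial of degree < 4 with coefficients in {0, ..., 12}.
Multiply as integer polynomials: a · b = 48·x^6 + 120·x^5 + 155·x^4 + 269·x^3 + 201·x^2 + 114·x + 108. Reducing coefficients mod 13: a · b ≡ 9·x^6 + 3·x^5 + 12·x^4 + 9·x^3 + 6·x^2 + 10·x + 4. Now divide by f(x) = x^4 + x^3 + 7·x^2 + 8·x + 7 in F_13[x], eliminating the leading term at each step:
  leading term 9·x^6: subtract (9·x^2)·f(x) = 9·x^6 + 9·x^5 + 11·x^4 + 7·x^3 + 11·x^2, leaving 7·x^5 + x^4 + 2·x^3 + 8·x^2 + 10·x + 4 (coefficients mod 13)
  leading term 7·x^5: subtract (7·x)·f(x) = 7·x^5 + 7·x^4 + 10·x^3 + 4·x^2 + 10·x, leaving 7·x^4 + 5·x^3 + 4·x^2 + 4 (coefficients mod 13)
  leading term 7·x^4: subtract (7)·f(x) = 7·x^4 + 7·x^3 + 10·x^2 + 4·x + 10, leaving 11·x^3 + 7·x^2 + 9·x + 7 (coefficients mod 13)
The degree is now < 4, so this is the remainder. Hence a · b ≡ 11·x^3 + 7·x^2 + 9·x + 7 in F_13[x]/(f).

Final answer: a · b ≡ 11·x^3 + 7·x^2 + 9·x + 7 (mod f(x))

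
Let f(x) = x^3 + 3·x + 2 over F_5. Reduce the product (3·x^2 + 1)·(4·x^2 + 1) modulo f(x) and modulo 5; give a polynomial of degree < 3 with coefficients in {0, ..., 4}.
Multiply as integer polynomials: a · b = 12·x^4 + 7·x^2 + 1. Reducing coefficients mod 5: a · b ≡ 2·x^4 + 2·x^2 + 1. Now divide by f(x) = x^3 + 3·x + 2 in F_5[x], eliminating the leading term at each step:
  leading term 2·x^4: subtract (2·x)·f(x) = 2·x^4 + x^2 + 4·x, leaving x^2 + x + 1 (coefficients mod 5)
The degree is now < 3, so this is the remainder. Hence a · b ≡ x^2 + x + 1 in F_5[x]/(f).

Final answer: a · b ≡ x^2 + x + 1 (mod f(x))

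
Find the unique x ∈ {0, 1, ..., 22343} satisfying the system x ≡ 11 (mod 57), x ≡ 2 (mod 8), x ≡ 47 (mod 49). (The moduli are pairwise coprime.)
x ≡ 7250 (mod 22344); the representative in [0, 22344) is 7250

The moduli 57, 8, 49 are pairwise coprime, so by the CRT there is a unique solution mod 57·8·49 = 22344.
Solve by successive substitution. Start with x ≡ 11 (mod 57).
  Combine with x ≡ 2 (mod 8): write x = 11 + 57·t and require 11 + 57·t ≡ 2 (mod 8), i.e. 57·t ≡ 2 − 11 ≡ 7 (mod 8). Since 57^(−1) ≡ 1 (mod 8) (57 ≡ 1 (mod 8)), t ≡ 1·7 ≡ 7 (mod 8). So x ≡ 11 + 57·7 = 410 (mod 456).
  Combine with x ≡ 47 (mod 49): write x = 410 + 456·t and require 410 + 456·t ≡ 47 (mod 49), i.e. 456·t ≡ 47 − 410 ≡ 29 (mod 49). Since 456^(−1) ≡ 36 (mod 49) (456 ≡ 15 (mod 49)), t ≡ 36·29 ≡ 15 (mod 49). So x ≡ 410 + 456·15 = 7250 (mod 22344).
Unique solution in [0, 22344): x = 7250.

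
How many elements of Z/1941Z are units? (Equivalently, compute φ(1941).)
Z/1941Z has φ(1941) = 1292 units

An element a ∈ Z/1941Z is a unit iff gcd(a, 1941) = 1, so the number of units is φ(1941). φ is multiplicative, with φ(p^e) = p^e − p^(e−1). Factorise 1941 = 3 · 647. Then
  φ(1941) = (3 − 1) · (647 − 1) = 2 · 646 = 1292.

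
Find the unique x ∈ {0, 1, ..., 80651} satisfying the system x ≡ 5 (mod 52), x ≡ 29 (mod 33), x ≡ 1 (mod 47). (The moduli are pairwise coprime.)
The moduli 52, 33, 47 are pairwise coprime, so by the CRT there is a unique solution mod 52·33·47 = 80652.
Solve by successive substitution. Start with x ≡ 5 (mod 52).
  Combine with x ≡ 29 (mod 33): write x = 5 + 52·t and require 5 + 52·t ≡ 29 (mod 33), i.e. 52·t ≡ 29 − 5 ≡ 24 (mod 33). Since 52^(−1) ≡ 7 (mod 33) (52 ≡ 19 (mod 33)), t ≡ 7·24 ≡ 3 (mod 33). So x ≡ 5 + 52·3 = 161 (mod 1716).
  Combine with x ≡ 1 (mod 47): write x = 161 + 1716·t and require 161 + 1716·t ≡ 1 (mod 47), i.e. 1716·t ≡ 1 − 161 ≡ 28 (mod 47). Since 1716^(−1) ≡ 2 (mod 47) (1716 ≡ 24 (mod 47)), t ≡ 2·28 ≡ 9 (mod 47). So x ≡ 161 + 1716·9 = 15605 (mod 80652).
Unique solution in [0, 80652): x = 15605.

Final answer: x ≡ 15605 (mod 80652); the representative in [0, 80652) is 15605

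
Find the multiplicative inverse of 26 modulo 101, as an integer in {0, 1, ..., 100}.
26^(−1) ≡ 35 (mod 101)

Apply the extended Euclidean algorithm to (101, 26), tracking rows (r, s, t) with s·101 + t·26 = r. Each division r_prev = q·r_cur + r_new produces the new row as (previous row) − q·(current row):
  row A: (101, 1, 0)   [1·101 + 0·26 = 101]
  row B: (26, 0, 1)   [0·101 + 1·26 = 26]
  101 = 3·26 + 23   → row C = row A − 3·row B = (23, 1, −3)   [check: 1·101 − 3·26 = 23]
  26 = 1·23 + 3   → row D = row B − 1·row C = (3, −1, 4)   [check: −1·101 + 4·26 = 3]
  23 = 7·3 + 2   → row E = row C − 7·row D = (2, 8, −31)   [check: 8·101 − 31·26 = 2]
  3 = 1·2 + 1   → row F = row D − 1·row E = (1, −9, 35)   [check: −9·101 + 35·26 = 1]
  2 = 2·1 + 0   → remainder 0, stop. gcd = 1 (last nonzero row F).
The gcd is 1, so 26 is invertible mod 101. The last nonzero row gives −9·101 + 35·26 = 1, so t = 35. So 26^(−1) ≡ 35 (mod 101). Verify: 26 · 35 = 910 ≡ 1 (mod 101). ✓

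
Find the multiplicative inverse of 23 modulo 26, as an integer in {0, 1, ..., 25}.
Apply the extended Euclidean algorithm to (26, 23), tracking rows (r, s, t) with s·26 + t·23 = r. Each division r_prev = q·r_cur + r_new produces the new row as (previous row) − q·(current row):
  row A: (26, 1, 0)   [1·26 + 0·23 = 26]
  row B: (23, 0, 1)   [0·26 + 1·23 = 23]
  26 = 1·23 + 3   → row C = row A − 1·row B = (3, 1, −1)   [check: 1·26 − 1·23 = 3]
  23 = 7·3 + 2   → row D = row B − 7·row C = (2, −7, 8)   [check: −7·26 + 8·23 = 2]
  3 = 1·2 + 1   → row E = row C − 1·row D = (1, 8, −9)   [check: 8·26 − 9·23 = 1]
  2 = 2·1 + 0   → remainder 0, stop. gcd = 1 (last nonzero row E).
The gcd is 1, so 23 is invertible mod 26. The last nonzero row gives 8·26 − 9·23 = 1, so t = −9. So 23^(−1) ≡ −9 ≡ 17 (mod 26). Verify: 23 · 17 = 391 ≡ 1 (mod 26). ✓

Final answer: 23^(−1) ≡ 17 (mod 26)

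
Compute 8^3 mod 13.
5

Use repeated squaring. Binary(3) = 11. Walk through the bits of the exponent 3 left-to-right: at each bit after the leading one, square the running value, then multiply by 8 if the bit is 1 (always reducing mod 13):
  bit 1 = 1 (leading): start with 8.
  bit 2 = 1: square 8^2 = 64 ≡ 12; bit is 1, so multiply 12·8 = 96 ≡ 5 (mod 13).
Final value: 8^3 ≡ 5 (mod 13).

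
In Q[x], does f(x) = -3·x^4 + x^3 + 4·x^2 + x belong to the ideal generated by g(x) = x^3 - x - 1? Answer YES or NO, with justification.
In Q[x] the ideal (g) consists of all multiples of g, so f ∈ (g) iff g | f, i.e. iff the remainder of f on division by g is 0. Divide f by g (g is monic, so eliminate the leading term of the running remainder at each step):
  leading term -3·x^4: subtract (-3·x)·g(x) = -3·x^4 + 3·x^2 + 3·x, leaving x^3 + x^2 - 2·x
  leading term x^3: subtract (1)·g(x) = x^3 - x - 1, leaving x^2 - x + 1
The remainder r(x) = x^2 - x + 1 ≠ 0 (and deg r < deg g), so g ∤ f, i.e. f ∉ (g).

Final answer: NO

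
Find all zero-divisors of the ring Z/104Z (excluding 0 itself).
An element a ∈ Z/104Z (with a ≠ 0) is a zero-divisor iff gcd(a, 104) > 1 (because a is a unit precisely when gcd(a, n) = 1, and in Z/nZ every nonzero, non-unit element is a zero-divisor). Scan a = 1, ..., 103 and keep those with gcd(a, 104) > 1:
  gcd(2, 104) = 2, gcd(4, 104) = 4, gcd(6, 104) = 2, gcd(8, 104) = 8, gcd(10, 104) = 2, gcd(12, 104) = 4, gcd(13, 104) = 13, gcd(14, 104) = 2, gcd(16, 104) = 8, gcd(18, 104) = 2, gcd(20, 104) = 4, gcd(22, 104) = 2, gcd(24, 104) = 8, gcd(26, 104) = 26, gcd(28, 104) = 4, gcd(30, 104) = 2, gcd(32, 104) = 8, gcd(34, 104) = 2, gcd(36, 104) = 4, gcd(38, 104) = 2, gcd(39, 104) = 13, gcd(40, 104) = 8, gcd(42, 104) = 2, gcd(44, 104) = 4, gcd(46, 104) = 2, gcd(48, 104) = 8, gcd(50, 104) = 2, gcd(52, 104) = 52, gcd(54, 104) = 2, gcd(56, 104) = 8, gcd(58, 104) = 2, gcd(60, 104) = 4, gcd(62, 104) = 2, gcd(64, 104) = 8, gcd(65, 104) = 13, gcd(66, 104) = 2, gcd(68, 104) = 4, gcd(70, 104) = 2, gcd(72, 104) = 8, gcd(74, 104) = 2, gcd(76, 104) = 4, gcd(78, 104) = 26, gcd(80, 104) = 8, gcd(82, 104) = 2, gcd(84, 104) = 4, gcd(86, 104) = 2, gcd(88, 104) = 8, gcd(90, 104) = 2, gcd(91, 104) = 13, gcd(92, 104) = 4, gcd(94, 104) = 2, gcd(96, 104) = 8, gcd(98, 104) = 2, gcd(100, 104) = 4, gcd(102, 104) = 2.
All other a ∈ {1, ..., 103} have gcd(a, 104) = 1 and are units. So the nonzero zero-divisors are exactly the 55 values of a appearing in this scan.

Final answer: nonzero zero-divisors of Z/104Z = {2, 4, 6, 8, 10, 12, 13, 14, 16, 18, 20, 22, 24, 26, 28, 30, 32, 34, 36, 38, 39, 40, 42, 44, 46, 48, 50, 52, 54, 56, 58, 60, 62, 64, 65, 66, 68, 70, 72, 74, 76, 78, 80, 82, 84, 86, 88, 90, 91, 92, 94, 96, 98, 100, 102}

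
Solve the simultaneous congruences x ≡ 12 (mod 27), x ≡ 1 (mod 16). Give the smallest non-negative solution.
The moduli 27, 16 are pairwise coprime, so by the CRT there is a unique solution mod 27·16 = 432.
Solve by successive substitution. Start with x ≡ 12 (mod 27).
  Combine with x ≡ 1 (mod 16): write x = 12 + 27·t and require 12 + 27·t ≡ 1 (mod 16), i.e. 27·t ≡ 1 − 12 ≡ 5 (mod 16). Since 27^(−1) ≡ 3 (mod 16) (27 ≡ 11 (mod 16)), t ≡ 3·5 ≡ 15 (mod 16). So x ≡ 12 + 27·15 = 417 (mod 432).
Unique solution in [0, 432): x = 417.

Final answer: x ≡ 417 (mod 432); the representative in [0, 432) is 417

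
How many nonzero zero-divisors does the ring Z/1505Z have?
In Z/1505Z each nonzero element is either a unit (gcd with 1505 is 1) or a zero-divisor (gcd > 1). The number of units is φ(1505): factorise 1505 = 5 · 7 · 43, so φ(1505) = (5 − 1) · (7 − 1) · (43 − 1) = 4 · 6 · 42 = 1008. The nonzero elements number 1505 − 1 = 1504. Hence the nonzero zero-divisors number 1504 − 1008 = 496.

Final answer: Z/1505Z has 496 nonzero zero-divisors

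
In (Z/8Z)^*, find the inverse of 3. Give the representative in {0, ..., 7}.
3^(−1) ≡ 3 (mod 8)

Apply the extended Euclidean algorithm to (8, 3), tracking rows (r, s, t) with s·8 + t·3 = r. Each division r_prev = q·r_cur + r_new produces the new row as (previous row) − q·(current row):
  row A: (8, 1, 0)   [1·8 + 0·3 = 8]
  row B: (3, 0, 1)   [0·8 + 1·3 = 3]
  8 = 2·3 + 2   → row C = row A − 2·row B = (2, 1, −2)   [check: 1·8 − 2·3 = 2]
  3 = 1·2 + 1   → row D = row B − 1·row C = (1, −1, 3)   [check: −1·8 + 3·3 = 1]
  2 = 2·1 + 0   → remainder 0, stop. gcd = 1 (last nonzero row D).
The gcd is 1, so 3 is invertible mod 8. The last nonzero row gives −1·8 + 3·3 = 1, so t = 3. So 3^(−1) ≡ 3 (mod 8). Verify: 3 · 3 = 9 ≡ 1 (mod 8). ✓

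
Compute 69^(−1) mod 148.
Apply the extended Euclidean algorithm to (148, 69), tracking rows (r, s, t) with s·148 + t·69 = r. Each division r_prev = q·r_cur + r_new produces the new row as (previous row) − q·(current row):
  row A: (148, 1, 0)   [1·148 + 0·69 = 148]
  row B: (69, 0, 1)   [0·148 + 1·69 = 69]
  148 = 2·69 + 10   → row C = row A − 2·row B = (10, 1, −2)   [check: 1·148 − 2·69 = 10]
  69 = 6·10 + 9   → row D = row B − 6·row C = (9, −6, 13)   [check: −6·148 + 13·69 = 9]
  10 = 1·9 + 1   → row E = row C − 1·row D = (1, 7, −15)   [check: 7·148 − 15·69 = 1]
  9 = 9·1 + 0   → remainder 0, stop. gcd = 1 (last nonzero row E).
The gcd is 1, so 69 is invertible mod 148. The last nonzero row gives 7·148 − 15·69 = 1, so t = −15. So 69^(−1) ≡ −15 ≡ 133 (mod 148). Verify: 69 · 133 = 9177 ≡ 1 (mod 148). ✓

Final answer: 69^(−1) ≡ 133 (mod 148)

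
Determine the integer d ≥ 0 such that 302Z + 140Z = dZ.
(302, 140) = (2); d = 2

In the PID Z, (a, b) is generated by gcd(a, b). Compute gcd(302, 140) with the extended Euclidean algorithm, tracking rows (r, s, t) with s·302 + t·140 = r:
  row A: (302, 1, 0)   [1·302 + 0·140 = 302]
  row B: (140, 0, 1)   [0·302 + 1·140 = 140]
  302 = 2·140 + 22   → row C = row A − 2·row B = (22, 1, −2)   [check: 1·302 − 2·140 = 22]
  140 = 6·22 + 8   → row D = row B − 6·row C = (8, −6, 13)   [check: −6·302 + 13·140 = 8]
  22 = 2·8 + 6   → row E = row C − 2·row D = (6, 13, −28)   [check: 13·302 − 28·140 = 6]
  8 = 1·6 + 2   → row F = row D − 1·row E = (2, −19, 41)   [check: −19·302 + 41·140 = 2]
  6 = 3·2 + 0   → remainder 0, stop. gcd = 2 (last nonzero row F).
So gcd(302, 140) = 2, with Bézout identity −19·302 + 41·140 = 2. Containment (⊇): the Bézout identity exhibits 2 as an element of (302, 140), giving (2) ⊆ (302, 140). Containment (⊆): since 2 | 302 and 2 | 140 (302 = 2·151, 140 = 2·70), every Z-linear combination of 302 and 140 is divisible by 2, so (302, 140) ⊆ (2). Therefore (302, 140) = (2), d = 2.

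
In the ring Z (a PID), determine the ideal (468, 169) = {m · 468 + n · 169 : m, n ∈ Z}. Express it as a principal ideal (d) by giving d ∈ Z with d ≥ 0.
In the PID Z, (a, b) is generated by gcd(a, b). Compute gcd(468, 169) with the extended Euclidean algorithm, tracking rows (r, s, t) with s·468 + t·169 = r:
  row A: (468, 1, 0)   [1·468 + 0·169 = 468]
  row B: (169, 0, 1)   [0·468 + 1·169 = 169]
  468 = 2·169 + 130   → row C = row A − 2·row B = (130, 1, −2)   [check: 1·468 − 2·169 = 130]
  169 = 1·130 + 39   → row D = row B − 1·row C = (39, −1, 3)   [check: −1·468 + 3·169 = 39]
  130 = 3·39 + 13   → row E = row C − 3·row D = (13, 4, −11)   [check: 4·468 − 11·169 = 13]
  39 = 3·13 + 0   → remainder 0, stop. gcd = 13 (last nonzero row E).
So gcd(468, 169) = 13, with Bézout identity 4·468 − 11·169 = 13. Containment (⊇): the Bézout identity exhibits 13 as an element of (468, 169), giving (13) ⊆ (468, 169). Containment (⊆): since 13 | 468 and 13 | 169 (468 = 13·36, 169 = 13·13), every Z-linear combination of 468 and 169 is divisible by 13, so (468, 169) ⊆ (13). Therefore (468, 169) = (13), d = 13.

Final answer: (468, 169) = (13); d = 13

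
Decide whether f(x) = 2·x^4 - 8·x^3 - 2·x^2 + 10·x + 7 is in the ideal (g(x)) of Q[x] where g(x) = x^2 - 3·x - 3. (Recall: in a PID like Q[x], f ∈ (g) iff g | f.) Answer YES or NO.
In Q[x] the ideal (g) consists of all multiples of g, so f ∈ (g) iff g | f, i.e. iff the remainder of f on division by g is 0. Divide f by g (g is monic, so eliminate the leading term of the running remainder at each step):
  leading term 2·x^4: subtract (2·x^2)·g(x) = 2·x^4 - 6·x^3 - 6·x^2, leaving -2·x^3 + 4·x^2 + 10·x + 7
  leading term -2·x^3: subtract (-2·x)·g(x) = -2·x^3 + 6·x^2 + 6·x, leaving -2·x^2 + 4·x + 7
  leading term -2·x^2: subtract (-2)·g(x) = -2·x^2 + 6·x + 6, leaving 1 - 2·x
The remainder r(x) = 1 - 2·x ≠ 0 (and deg r < deg g), so g ∤ f, i.e. f ∉ (g).

Final answer: NO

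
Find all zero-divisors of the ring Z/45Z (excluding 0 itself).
nonzero zero-divisors of Z/45Z = {3, 5, 6, 9, 10, 12, 15, 18, 20, 21, 24, 25, 27, 30, 33, 35, 36, 39, 40, 42}

An element a ∈ Z/45Z (with a ≠ 0) is a zero-divisor iff gcd(a, 45) > 1 (because a is a unit precisely when gcd(a, n) = 1, and in Z/nZ every nonzero, non-unit element is a zero-divisor). Scan a = 1, ..., 44 and keep those with gcd(a, 45) > 1:
  gcd(3, 45) = 3, gcd(5, 45) = 5, gcd(6, 45) = 3, gcd(9, 45) = 9, gcd(10, 45) = 5, gcd(12, 45) = 3, gcd(15, 45) = 15, gcd(18, 45) = 9, gcd(20, 45) = 5, gcd(21, 45) = 3, gcd(24, 45) = 3, gcd(25, 45) = 5, gcd(27, 45) = 9, gcd(30, 45) = 15, gcd(33, 45) = 3, gcd(35, 45) = 5, gcd(36, 45) = 9, gcd(39, 45) = 3, gcd(40, 45) = 5, gcd(42, 45) = 3.
All other a ∈ {1, ..., 44} have gcd(a, 45) = 1 and are units. So the nonzero zero-divisors are exactly the 20 values of a appearing in this scan.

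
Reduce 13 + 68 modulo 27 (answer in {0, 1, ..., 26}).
Reduce the summands first: 68 ≡ 14 (mod 27), so 13 + 68 ≡ 13 + 14 (mod 27). 13 + 14 = 27; 27 = 1·27 + 0, so (13 + 68) mod 27 = 0.

Final answer: 0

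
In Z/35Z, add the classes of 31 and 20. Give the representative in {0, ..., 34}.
Both summands are already reduced mod 35. 31 + 20 = 51; 51 = 1·35 + 16, so (31 + 20) mod 35 = 16.

Final answer: 16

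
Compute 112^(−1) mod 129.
112^(−1) ≡ 91 (mod 129)

Apply the extended Euclidean algorithm to (129, 112), tracking rows (r, s, t) with s·129 + t·112 = r. Each division r_prev = q·r_cur + r_new produces the new row as (previous row) − q·(current row):
  row A: (129, 1, 0)   [1·129 + 0·112 = 129]
  row B: (112, 0, 1)   [0·129 + 1·112 = 112]
  129 = 1·112 + 17   → row C = row A − 1·row B = (17, 1, −1)   [check: 1·129 − 1·112 = 17]
  112 = 6·17 + 10   → row D = row B − 6·row C = (10, −6, 7)   [check: −6·129 + 7·112 = 10]
  17 = 1·10 + 7   → row E = row C − 1·row D = (7, 7, −8)   [check: 7·129 − 8·112 = 7]
  10 = 1·7 + 3   → row F = row D − 1·row E = (3, −13, 15)   [check: −13·129 + 15·112 = 3]
  7 = 2·3 + 1   → row G = row E − 2·row F = (1, 33, −38)   [check: 33·129 − 38·112 = 1]
  3 = 3·1 + 0   → remainder 0, stop. gcd = 1 (last nonzero row G).
The gcd is 1, so 112 is invertible mod 129. The last nonzero row gives 33·129 − 38·112 = 1, so t = −38. So 112^(−1) ≡ −38 ≡ 91 (mod 129). Verify: 112 · 91 = 10192 ≡ 1 (mod 129). ✓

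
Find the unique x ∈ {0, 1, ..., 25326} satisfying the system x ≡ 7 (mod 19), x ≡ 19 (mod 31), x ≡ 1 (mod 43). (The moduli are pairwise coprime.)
The moduli 19, 31, 43 are pairwise coprime, so by the CRT there is a unique solution mod 19·31·43 = 25327.
Solve by successive substitution. Start with x ≡ 7 (mod 19).
  Combine with x ≡ 19 (mod 31): write x = 7 + 19·t and require 7 + 19·t ≡ 19 (mod 31), i.e. 19·t ≡ 19 − 7 ≡ 12 (mod 31). Since 19^(−1) ≡ 18 (mod 31), t ≡ 18·12 ≡ 30 (mod 31). So x ≡ 7 + 19·30 = 577 (mod 589).
  Combine with x ≡ 1 (mod 43): write x = 577 + 589·t and require 577 + 589·t ≡ 1 (mod 43), i.e. 589·t ≡ 1 − 577 ≡ 26 (mod 43). Since 589^(−1) ≡ 33 (mod 43) (589 ≡ 30 (mod 43)), t ≡ 33·26 ≡ 41 (mod 43). So x ≡ 577 + 589·41 = 24726 (mod 25327).
Unique solution in [0, 25327): x = 24726.

Final answer: x ≡ 24726 (mod 25327); the representative in [0, 25327) is 24726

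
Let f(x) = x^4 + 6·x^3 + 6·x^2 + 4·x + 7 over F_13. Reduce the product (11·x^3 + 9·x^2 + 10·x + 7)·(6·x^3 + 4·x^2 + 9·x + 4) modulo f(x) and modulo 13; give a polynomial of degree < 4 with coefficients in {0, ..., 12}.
a · b ≡ 9·x^3 + 7·x^2 + x + 8 (mod f(x))

Multiply as integer polynomials: a · b = 66·x^6 + 98·x^5 + 195·x^4 + 207·x^3 + 154·x^2 + 103·x + 28. Reducing coefficients mod 13: a · b ≡ x^6 + 7·x^5 + 12·x^3 + 11·x^2 + 12·x + 2. Now divide by f(x) = x^4 + 6·x^3 + 6·x^2 + 4·x + 7 in F_13[x], eliminating the leading term at each step:
  leading term x^6: subtract (x^2)·f(x) = x^6 + 6·x^5 + 6·x^4 + 4·x^3 + 7·x^2, leaving x^5 + 7·x^4 + 8·x^3 + 4·x^2 + 12·x + 2 (coefficients mod 13)
  leading term x^5: subtract (x)·f(x) = x^5 + 6·x^4 + 6·x^3 + 4·x^2 + 7·x, leaving x^4 + 2·x^3 + 5·x + 2 (coefficients mod 13)
  leading term x^4: subtract (1)·f(x) = x^4 + 6·x^3 + 6·x^2 + 4·x + 7, leaving 9·x^3 + 7·x^2 + x + 8 (coefficients mod 13)
The degree is now < 4, so this is the remainder. Hence a · b ≡ 9·x^3 + 7·x^2 + x + 8 in F_13[x]/(f).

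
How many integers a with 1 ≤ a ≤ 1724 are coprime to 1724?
860

The number of a ∈ {1, ..., 1724} with gcd(a, 1724) = 1 is by definition Euler's totient φ(1724). φ is multiplicative, with φ(p^e) = p^e − p^(e−1). Factorise 1724 = 2^2 · 431. Then
  φ(1724) = (2^2 − 2^1) · (431 − 1) = 2 · 430 = 860.
So there are 860 such integers.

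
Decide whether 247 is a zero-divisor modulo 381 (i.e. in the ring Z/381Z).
gcd(247, 381) = 1, so 247 is a unit in Z/381Z (it has a multiplicative inverse). A unit cannot be a zero-divisor: if 247·b ≡ 0 then multiplying both sides by 247^(−1) gives b ≡ 0. So 247 is not a zero-divisor.

Final answer: NO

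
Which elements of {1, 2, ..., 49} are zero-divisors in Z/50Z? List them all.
An element a ∈ Z/50Z (with a ≠ 0) is a zero-divisor iff gcd(a, 50) > 1 (because a is a unit precisely when gcd(a, n) = 1, and in Z/nZ every nonzero, non-unit element is a zero-divisor). Scan a = 1, ..., 49 and keep those with gcd(a, 50) > 1:
  gcd(2, 50) = 2, gcd(4, 50) = 2, gcd(5, 50) = 5, gcd(6, 50) = 2, gcd(8, 50) = 2, gcd(10, 50) = 10, gcd(12, 50) = 2, gcd(14, 50) = 2, gcd(15, 50) = 5, gcd(16, 50) = 2, gcd(18, 50) = 2, gcd(20, 50) = 10, gcd(22, 50) = 2, gcd(24, 50) = 2, gcd(25, 50) = 25, gcd(26, 50) = 2, gcd(28, 50) = 2, gcd(30, 50) = 10, gcd(32, 50) = 2, gcd(34, 50) = 2, gcd(35, 50) = 5, gcd(36, 50) = 2, gcd(38, 50) = 2, gcd(40, 50) = 10, gcd(42, 50) = 2, gcd(44, 50) = 2, gcd(45, 50) = 5, gcd(46, 50) = 2, gcd(48, 50) = 2.
All other a ∈ {1, ..., 49} have gcd(a, 50) = 1 and are units. So the nonzero zero-divisors are exactly the 29 values of a appearing in this scan.

Final answer: nonzero zero-divisors of Z/50Z = {2, 4, 5, 6, 8, 10, 12, 14, 15, 16, 18, 20, 22, 24, 25, 26, 28, 30, 32, 34, 35, 36, 38, 40, 42, 44, 45, 46, 48}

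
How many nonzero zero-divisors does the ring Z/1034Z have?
Z/1034Z has 573 nonzero zero-divisors

In Z/1034Z each nonzero element is either a unit (gcd with 1034 is 1) or a zero-divisor (gcd > 1). The number of units is φ(1034): factorise 1034 = 2 · 11 · 47, so φ(1034) = (2 − 1) · (11 − 1) · (47 − 1) = 1 · 10 · 46 = 460. The nonzero elements number 1034 − 1 = 1033. Hence the nonzero zero-divisors number 1033 − 460 = 573.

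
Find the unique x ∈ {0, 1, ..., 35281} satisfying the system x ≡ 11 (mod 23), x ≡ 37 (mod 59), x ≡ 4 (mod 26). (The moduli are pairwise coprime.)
x ≡ 22988 (mod 35282); the representative in [0, 35282) is 22988

The moduli 23, 59, 26 are pairwise coprime, so by the CRT there is a unique solution mod 23·59·26 = 35282.
Solve by successive substitution. Start with x ≡ 11 (mod 23).
  Combine with x ≡ 37 (mod 59): write x = 11 + 23·t and require 11 + 23·t ≡ 37 (mod 59), i.e. 23·t ≡ 37 − 11 ≡ 26 (mod 59). Since 23^(−1) ≡ 18 (mod 59), t ≡ 18·26 ≡ 55 (mod 59). So x ≡ 11 + 23·55 = 1276 (mod 1357).
  Combine with x ≡ 4 (mod 26): write x = 1276 + 1357·t and require 1276 + 1357·t ≡ 4 (mod 26), i.e. 1357·t ≡ 4 − 1276 ≡ 2 (mod 26). Since 1357^(−1) ≡ 21 (mod 26) (1357 ≡ 5 (mod 26)), t ≡ 21·2 ≡ 16 (mod 26). So x ≡ 1276 + 1357·16 = 22988 (mod 35282).
Unique solution in [0, 35282): x = 22988.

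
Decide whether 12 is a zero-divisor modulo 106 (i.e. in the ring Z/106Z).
YES

gcd(12, 106) = 2 > 1, so 12 is not a unit in Z/106Z. In Z/nZ every nonzero non-unit is a zero-divisor: explicitly, take b = 106/gcd = 53 ≠ 0 (mod 106); then 12·53 = 636 = 6·106, i.e. 12·53 ≡ 0 (mod 106). So 12 is a zero-divisor.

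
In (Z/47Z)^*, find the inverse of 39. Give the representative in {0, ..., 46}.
Apply the extended Euclidean algorithm to (47, 39), tracking rows (r, s, t) with s·47 + t·39 = r. Each division r_prev = q·r_cur + r_new produces the new row as (previous row) − q·(current row):
  row A: (47, 1, 0)   [1·47 + 0·39 = 47]
  row B: (39, 0, 1)   [0·47 + 1·39 = 39]
  47 = 1·39 + 8   → row C = row A − 1·row B = (8, 1, −1)   [check: 1·47 − 1·39 = 8]
  39 = 4·8 + 7   → row D = row B − 4·row C = (7, −4, 5)   [check: −4·47 + 5·39 = 7]
  8 = 1·7 + 1   → row E = row C − 1·row D = (1, 5, −6)   [check: 5·47 − 6·39 = 1]
  7 = 7·1 + 0   → remainder 0, stop. gcd = 1 (last nonzero row E).
The gcd is 1, so 39 is invertible mod 47. The last nonzero row gives 5·47 − 6·39 = 1, so t = −6. So 39^(−1) ≡ −6 ≡ 41 (mod 47). Verify: 39 · 41 = 1599 ≡ 1 (mod 47). ✓

Final answer: 39^(−1) ≡ 41 (mod 47)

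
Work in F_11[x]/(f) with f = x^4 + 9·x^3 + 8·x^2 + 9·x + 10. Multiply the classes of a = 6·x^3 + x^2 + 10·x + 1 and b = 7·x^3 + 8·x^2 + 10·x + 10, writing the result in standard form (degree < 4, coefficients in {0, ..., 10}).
a · b ≡ 4·x^3 + 7·x^2 + 2·x + 2 (mod f(x))

Multiply as integer polynomials: a · b = 42·x^6 + 55·x^5 + 138·x^4 + 157·x^3 + 118·x^2 + 110·x + 10. Reducing coefficients mod 11: a · b ≡ 9·x^6 + 6·x^4 + 3·x^3 + 8·x^2 + 10. Now divide by f(x) = x^4 + 9·x^3 + 8·x^2 + 9·x + 10 in F_11[x], eliminating the leading term at each step:
  leading term 9·x^6: subtract (9·x^2)·f(x) = 9·x^6 + 4·x^5 + 6·x^4 + 4·x^3 + 2·x^2, leaving 7·x^5 + 10·x^3 + 6·x^2 + 10 (coefficients mod 11)
  leading term 7·x^5: subtract (7·x)·f(x) = 7·x^5 + 8·x^4 + x^3 + 8·x^2 + 4·x, leaving 3·x^4 + 9·x^3 + 9·x^2 + 7·x + 10 (coefficients mod 11)
  leading term 3·x^4: subtract (3)·f(x) = 3·x^4 + 5·x^3 + 2·x^2 + 5·x + 8, leaving 4·x^3 + 7·x^2 + 2·x + 2 (coefficients mod 11)
The degree is now < 4, so this is the remainder. Hence a · b ≡ 4·x^3 + 7·x^2 + 2·x + 2 in F_11[x]/(f).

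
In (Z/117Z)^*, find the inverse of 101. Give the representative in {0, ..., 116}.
101^(−1) ≡ 95 (mod 117)

Apply the extended Euclidean algorithm to (117, 101), tracking rows (r, s, t) with s·117 + t·101 = r. Each division r_prev = q·r_cur + r_new produces the new row as (previous row) − q·(current row):
  row A: (117, 1, 0)   [1·117 + 0·101 = 117]
  row B: (101, 0, 1)   [0·117 + 1·101 = 101]
  117 = 1·101 + 16   → row C = row A − 1·row B = (16, 1, −1)   [check: 1·117 − 1·101 = 16]
  101 = 6·16 + 5   → row D = row B − 6·row C = (5, −6, 7)   [check: −6·117 + 7·101 = 5]
  16 = 3·5 + 1   → row E = row C − 3·row D = (1, 19, −22)   [check: 19·117 − 22·101 = 1]
  5 = 5·1 + 0   → remainder 0, stop. gcd = 1 (last nonzero row E).
The gcd is 1, so 101 is invertible mod 117. The last nonzero row gives 19·117 − 22·101 = 1, so t = −22. So 101^(−1) ≡ −22 ≡ 95 (mod 117). Verify: 101 · 95 = 9595 ≡ 1 (mod 117). ✓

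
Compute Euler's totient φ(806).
φ is multiplicative, with φ(p^e) = p^e − p^(e−1). Factorise 806 = 2 · 13 · 31. Then
  φ(806) = (2 − 1) · (13 − 1) · (31 − 1) = 1 · 12 · 30 = 360.

Final answer: φ(806) = 360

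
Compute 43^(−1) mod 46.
Apply the extended Euclidean algorithm to (46, 43), tracking rows (r, s, t) with s·46 + t·43 = r. Each division r_prev = q·r_cur + r_new produces the new row as (previous row) − q·(current row):
  row A: (46, 1, 0)   [1·46 + 0·43 = 46]
  row B: (43, 0, 1)   [0·46 + 1·43 = 43]
  46 = 1·43 + 3   → row C = row A − 1·row B = (3, 1, −1)   [check: 1·46 − 1·43 = 3]
  43 = 14·3 + 1   → row D = row B − 14·row C = (1, −14, 15)   [check: −14·46 + 15·43 = 1]
  3 = 3·1 + 0   → remainder 0, stop. gcd = 1 (last nonzero row D).
The gcd is 1, so 43 is invertible mod 46. The last nonzero row gives −14·46 + 15·43 = 1, so t = 15. So 43^(−1) ≡ 15 (mod 46). Verify: 43 · 15 = 645 ≡ 1 (mod 46). ✓

Final answer: 43^(−1) ≡ 15 (mod 46)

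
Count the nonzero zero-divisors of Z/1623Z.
Z/1623Z has 542 nonzero zero-divisors

In Z/1623Z each nonzero element is either a unit (gcd with 1623 is 1) or a zero-divisor (gcd > 1). The number of units is φ(1623): factorise 1623 = 3 · 541, so φ(1623) = (3 − 1) · (541 − 1) = 2 · 540 = 1080. The nonzero elements number 1623 − 1 = 1622. Hence the nonzero zero-divisors number 1622 − 1080 = 542.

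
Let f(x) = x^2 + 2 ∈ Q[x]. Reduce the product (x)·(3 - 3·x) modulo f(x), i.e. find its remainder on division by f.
a · b ≡ 3·x + 6 (mod f(x))

First multiply in Q[x] without reducing: a · b = -3·x^2 + 3·x. Now divide by f(x) = x^2 + 2, eliminating the leading term at each step:
  leading term -3·x^2: subtract (-3)·f(x) = -3·x^2 - 6, leaving 3·x + 6
The degree is now < 2, so this is the remainder. Hence a · b ≡ 3·x + 6 in Q[x]/(f).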